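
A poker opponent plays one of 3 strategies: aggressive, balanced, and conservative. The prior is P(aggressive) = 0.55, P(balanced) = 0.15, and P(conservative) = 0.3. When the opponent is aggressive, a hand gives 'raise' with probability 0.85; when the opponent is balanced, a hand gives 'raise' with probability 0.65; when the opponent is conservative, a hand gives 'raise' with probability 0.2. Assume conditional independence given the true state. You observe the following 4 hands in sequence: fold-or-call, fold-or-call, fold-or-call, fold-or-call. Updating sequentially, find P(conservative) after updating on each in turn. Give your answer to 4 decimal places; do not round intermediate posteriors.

Apply Bayes' rule sequentially, carrying P(conservative) forward.
After 'fold-or-call': normaliser = 0.15·0.5500 + 0.35·0.1500 + 0.8·0.3000; P(aggressive) ≈ 0.2200, P(balanced) ≈ 0.1400, P(conservative) ≈ 0.6400
After 'fold-or-call': normaliser = 0.15·0.2200 + 0.35·0.1400 + 0.8·0.6400; P(aggressive) ≈ 0.0556, P(balanced) ≈ 0.0825, P(conservative) ≈ 0.8620
After 'fold-or-call': normaliser = 0.15·0.0556 + 0.35·0.0825 + 0.8·0.8620; P(aggressive) ≈ 0.0115, P(balanced) ≈ 0.0397, P(conservative) ≈ 0.9488
After 'fold-or-call': normaliser = 0.15·0.0115 + 0.35·0.0397 + 0.8·0.9488; P(aggressive) ≈ 0.0022, P(balanced) ≈ 0.0179, P(conservative) ≈ 0.9798

0.9798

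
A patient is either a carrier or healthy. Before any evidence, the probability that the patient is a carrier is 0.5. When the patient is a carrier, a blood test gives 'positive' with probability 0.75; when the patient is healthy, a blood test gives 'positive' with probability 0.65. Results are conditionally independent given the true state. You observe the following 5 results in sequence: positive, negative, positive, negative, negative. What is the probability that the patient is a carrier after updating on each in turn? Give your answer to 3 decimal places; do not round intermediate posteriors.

0.327

Apply Bayes' rule sequentially, carrying P(carrier) forward.
After 'positive': P(carrier) = 0.75·0.5000 / (0.75·0.5000 + 0.65·0.5000) ≈ 0.5357
After 'negative': P(carrier) = 0.25·0.5357 / (0.25·0.5357 + 0.35·0.4643) ≈ 0.4518
After 'positive': P(carrier) = 0.75·0.4518 / (0.75·0.4518 + 0.65·0.5482) ≈ 0.4874
After 'negative': P(carrier) = 0.25·0.4874 / (0.25·0.4874 + 0.35·0.5126) ≈ 0.4045
After 'negative': P(carrier) = 0.25·0.4045 / (0.25·0.4045 + 0.35·0.5955) ≈ 0.3267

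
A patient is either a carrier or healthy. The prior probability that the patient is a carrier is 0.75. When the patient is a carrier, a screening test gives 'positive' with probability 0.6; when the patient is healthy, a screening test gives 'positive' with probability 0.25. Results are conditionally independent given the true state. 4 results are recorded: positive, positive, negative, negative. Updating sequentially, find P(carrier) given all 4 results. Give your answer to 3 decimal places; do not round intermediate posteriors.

0.831

After 'positive': P(carrier) = 0.6·0.7500 / (0.6·0.7500 + 0.25·0.2500) ≈ 0.8780
After 'positive': P(carrier) = 0.6·0.8780 / (0.6·0.8780 + 0.25·0.1220) ≈ 0.9453
After 'negative': P(carrier) = 0.4·0.9453 / (0.4·0.9453 + 0.75·0.0547) ≈ 0.9021
After 'negative': P(carrier) = 0.4·0.9021 / (0.4·0.9021 + 0.75·0.0979) ≈ 0.8309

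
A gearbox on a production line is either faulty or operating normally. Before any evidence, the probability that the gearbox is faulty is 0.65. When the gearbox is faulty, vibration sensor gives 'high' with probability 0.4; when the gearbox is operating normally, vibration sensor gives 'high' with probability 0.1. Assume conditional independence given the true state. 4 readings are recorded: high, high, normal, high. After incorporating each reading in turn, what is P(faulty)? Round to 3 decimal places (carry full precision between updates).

0.988

After 'high': P(faulty) = 0.4·0.6500 / (0.4·0.6500 + 0.1·0.3500) ≈ 0.8814
After 'high': P(faulty) = 0.4·0.8814 / (0.4·0.8814 + 0.1·0.1186) ≈ 0.9674
After 'normal': P(faulty) = 0.6·0.9674 / (0.6·0.9674 + 0.9·0.0326) ≈ 0.9519
After 'high': P(faulty) = 0.4·0.9519 / (0.4·0.9519 + 0.1·0.0481) ≈ 0.9875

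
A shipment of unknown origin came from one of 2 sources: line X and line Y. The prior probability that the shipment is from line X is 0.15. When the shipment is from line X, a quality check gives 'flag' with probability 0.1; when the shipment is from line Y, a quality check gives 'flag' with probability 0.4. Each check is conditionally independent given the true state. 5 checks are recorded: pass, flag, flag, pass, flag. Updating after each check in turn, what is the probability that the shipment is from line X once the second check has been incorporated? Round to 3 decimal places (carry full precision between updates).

0.062

After 'pass': P(line X) = 0.9·0.1500 / (0.9·0.1500 + 0.6·0.8500) ≈ 0.2093
After 'flag': P(line X) = 0.1·0.2093 / (0.1·0.2093 + 0.4·0.7907) ≈ 0.0621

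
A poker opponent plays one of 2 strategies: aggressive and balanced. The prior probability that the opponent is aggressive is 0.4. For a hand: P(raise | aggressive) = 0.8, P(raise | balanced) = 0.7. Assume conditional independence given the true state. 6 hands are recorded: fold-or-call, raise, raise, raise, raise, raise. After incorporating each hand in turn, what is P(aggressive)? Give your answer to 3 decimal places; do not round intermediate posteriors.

After 'fold-or-call': P(aggressive) = 0.2·0.4000 / (0.2·0.4000 + 0.3·0.6000) ≈ 0.3077
After 'raise': P(aggressive) = 0.8·0.3077 / (0.8·0.3077 + 0.7·0.6923) ≈ 0.3368
After 'raise': P(aggressive) = 0.8·0.3368 / (0.8·0.3368 + 0.7·0.6632) ≈ 0.3673
After 'raise': P(aggressive) = 0.8·0.3673 / (0.8·0.3673 + 0.7·0.6327) ≈ 0.3988
After 'raise': P(aggressive) = 0.8·0.3988 / (0.8·0.3988 + 0.7·0.6012) ≈ 0.4312
After 'raise': P(aggressive) = 0.8·0.4312 / (0.8·0.4312 + 0.7·0.5688) ≈ 0.4642

0.464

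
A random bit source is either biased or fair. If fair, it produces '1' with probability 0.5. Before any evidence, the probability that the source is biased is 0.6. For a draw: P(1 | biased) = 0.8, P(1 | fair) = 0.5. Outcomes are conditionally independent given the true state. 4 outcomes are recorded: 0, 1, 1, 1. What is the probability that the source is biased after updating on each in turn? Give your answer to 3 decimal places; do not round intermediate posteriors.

0.711

After '0': P(biased) = 0.2·0.6000 / (0.2·0.6000 + 0.5·0.4000) ≈ 0.3750
After '1': P(biased) = 0.8·0.3750 / (0.8·0.3750 + 0.5·0.6250) ≈ 0.4898
After '1': P(biased) = 0.8·0.4898 / (0.8·0.4898 + 0.5·0.5102) ≈ 0.6057
After '1': P(biased) = 0.8·0.6057 / (0.8·0.6057 + 0.5·0.3943) ≈ 0.7108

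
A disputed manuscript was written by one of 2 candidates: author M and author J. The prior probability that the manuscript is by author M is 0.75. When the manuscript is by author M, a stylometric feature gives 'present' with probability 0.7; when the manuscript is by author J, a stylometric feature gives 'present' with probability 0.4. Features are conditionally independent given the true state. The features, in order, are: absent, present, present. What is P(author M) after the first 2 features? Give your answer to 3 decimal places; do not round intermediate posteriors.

0.724

After 'absent': P(author M) = 0.3·0.7500 / (0.3·0.7500 + 0.6·0.2500) ≈ 0.6000
After 'present': P(author M) = 0.7·0.6000 / (0.7·0.6000 + 0.4·0.4000) ≈ 0.7241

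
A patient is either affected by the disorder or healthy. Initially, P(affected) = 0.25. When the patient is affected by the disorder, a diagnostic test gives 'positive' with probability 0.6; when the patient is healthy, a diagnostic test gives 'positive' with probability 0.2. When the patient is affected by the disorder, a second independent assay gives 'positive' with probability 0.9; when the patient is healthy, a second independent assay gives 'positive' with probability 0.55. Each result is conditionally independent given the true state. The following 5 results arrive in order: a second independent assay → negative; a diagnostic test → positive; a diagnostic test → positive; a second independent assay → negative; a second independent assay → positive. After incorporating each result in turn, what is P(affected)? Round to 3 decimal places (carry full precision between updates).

0.195

Each posterior becomes the prior for the next update.
After a second independent assay='negative': P(affected) = 0.1·0.2500 / (0.1·0.2500 + 0.45·0.7500) ≈ 0.0690
After a diagnostic test='positive': P(affected) = 0.6·0.0690 / (0.6·0.0690 + 0.2·0.9310) ≈ 0.1818
After a diagnostic test='positive': P(affected) = 0.6·0.1818 / (0.6·0.1818 + 0.2·0.8182) ≈ 0.4000
After a second independent assay='negative': P(affected) = 0.1·0.4000 / (0.1·0.4000 + 0.45·0.6000) ≈ 0.1290
After a second independent assay='positive': P(affected) = 0.9·0.1290 / (0.9·0.1290 + 0.55·0.8710) ≈ 0.1951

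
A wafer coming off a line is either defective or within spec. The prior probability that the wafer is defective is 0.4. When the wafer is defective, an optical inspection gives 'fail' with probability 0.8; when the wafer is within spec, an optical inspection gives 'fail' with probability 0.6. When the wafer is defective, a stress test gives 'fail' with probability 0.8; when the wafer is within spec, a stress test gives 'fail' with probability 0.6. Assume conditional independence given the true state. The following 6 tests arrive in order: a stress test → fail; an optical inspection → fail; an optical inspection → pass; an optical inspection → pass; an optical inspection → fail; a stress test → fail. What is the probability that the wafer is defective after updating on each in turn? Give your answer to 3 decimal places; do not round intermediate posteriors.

After a stress test='fail': P(defective) = 0.8·0.4000 / (0.8·0.4000 + 0.6·0.6000) ≈ 0.4706
After an optical inspection='fail': P(defective) = 0.8·0.4706 / (0.8·0.4706 + 0.6·0.5294) ≈ 0.5424
After an optical inspection='pass': P(defective) = 0.2·0.5424 / (0.2·0.5424 + 0.4·0.4576) ≈ 0.3721
After an optical inspection='pass': P(defective) = 0.2·0.3721 / (0.2·0.3721 + 0.4·0.6279) ≈ 0.2286
After an optical inspection='fail': P(defective) = 0.8·0.2286 / (0.8·0.2286 + 0.6·0.7714) ≈ 0.2832
After a stress test='fail': P(defective) = 0.8·0.2832 / (0.8·0.2832 + 0.6·0.7168) ≈ 0.3450

0.345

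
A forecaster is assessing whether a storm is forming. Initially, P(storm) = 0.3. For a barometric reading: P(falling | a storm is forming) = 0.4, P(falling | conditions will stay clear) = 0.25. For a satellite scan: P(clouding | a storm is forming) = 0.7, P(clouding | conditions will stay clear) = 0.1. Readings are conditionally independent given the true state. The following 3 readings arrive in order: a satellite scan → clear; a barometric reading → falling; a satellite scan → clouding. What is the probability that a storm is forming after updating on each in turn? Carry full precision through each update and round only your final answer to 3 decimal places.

0.615

After a satellite scan='clear': P(storm) = 0.3·0.3000 / (0.3·0.3000 + 0.9·0.7000) ≈ 0.1250
After a barometric reading='falling': P(storm) = 0.4·0.1250 / (0.4·0.1250 + 0.25·0.8750) ≈ 0.1860
After a satellite scan='clouding': P(storm) = 0.7·0.1860 / (0.7·0.1860 + 0.1·0.8140) ≈ 0.6154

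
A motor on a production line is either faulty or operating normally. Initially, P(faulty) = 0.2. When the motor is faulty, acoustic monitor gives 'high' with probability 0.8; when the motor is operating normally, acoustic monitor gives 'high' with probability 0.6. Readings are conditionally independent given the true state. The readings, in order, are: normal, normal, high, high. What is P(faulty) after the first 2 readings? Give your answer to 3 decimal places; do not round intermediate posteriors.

After 'normal': P(faulty) = 0.2·0.2000 / (0.2·0.2000 + 0.4·0.8000) ≈ 0.1111
After 'normal': P(faulty) = 0.2·0.1111 / (0.2·0.1111 + 0.4·0.8889) ≈ 0.0588

0.059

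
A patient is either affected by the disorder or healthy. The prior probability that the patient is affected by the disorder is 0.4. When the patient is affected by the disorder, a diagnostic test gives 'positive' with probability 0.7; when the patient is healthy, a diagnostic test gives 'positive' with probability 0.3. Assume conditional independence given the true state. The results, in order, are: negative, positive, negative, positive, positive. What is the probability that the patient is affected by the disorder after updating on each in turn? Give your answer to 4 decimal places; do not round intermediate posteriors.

Each posterior becomes the prior for the next update.
After 'negative': P(affected) = 0.3·0.4000 / (0.3·0.4000 + 0.7·0.6000) ≈ 0.2222
After 'positive': P(affected) = 0.7·0.2222 / (0.7·0.2222 + 0.3·0.7778) ≈ 0.4000
After 'negative': P(affected) = 0.3·0.4000 / (0.3·0.4000 + 0.7·0.6000) ≈ 0.2222
After 'positive': P(affected) = 0.7·0.2222 / (0.7·0.2222 + 0.3·0.7778) ≈ 0.4000
After 'positive': P(affected) = 0.7·0.4000 / (0.7·0.4000 + 0.3·0.6000) ≈ 0.6087

0.6087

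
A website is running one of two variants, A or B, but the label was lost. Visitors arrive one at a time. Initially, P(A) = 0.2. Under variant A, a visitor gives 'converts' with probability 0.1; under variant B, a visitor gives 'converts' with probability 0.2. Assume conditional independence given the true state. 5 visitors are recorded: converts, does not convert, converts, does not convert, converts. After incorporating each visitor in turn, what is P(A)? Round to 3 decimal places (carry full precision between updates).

Each posterior becomes the prior for the next update.
After 'converts': P(A) = 0.1·0.2000 / (0.1·0.2000 + 0.2·0.8000) ≈ 0.1111
After 'does not convert': P(A) = 0.9·0.1111 / (0.9·0.1111 + 0.8·0.8889) ≈ 0.1233
After 'converts': P(A) = 0.1·0.1233 / (0.1·0.1233 + 0.2·0.8767) ≈ 0.0657
After 'does not convert': P(A) = 0.9·0.0657 / (0.9·0.0657 + 0.8·0.9343) ≈ 0.0733
After 'converts': P(A) = 0.1·0.0733 / (0.1·0.0733 + 0.2·0.9267) ≈ 0.0380

0.038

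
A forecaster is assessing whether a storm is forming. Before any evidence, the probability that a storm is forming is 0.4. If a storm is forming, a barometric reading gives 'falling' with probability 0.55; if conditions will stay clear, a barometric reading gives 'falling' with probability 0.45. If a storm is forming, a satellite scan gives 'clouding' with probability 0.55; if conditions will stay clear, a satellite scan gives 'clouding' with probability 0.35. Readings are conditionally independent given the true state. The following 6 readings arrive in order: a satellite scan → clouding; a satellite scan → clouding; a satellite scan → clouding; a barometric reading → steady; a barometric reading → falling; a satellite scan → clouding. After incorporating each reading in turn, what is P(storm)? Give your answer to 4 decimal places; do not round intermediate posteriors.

0.8026

After a satellite scan='clouding': P(storm) = 0.55·0.4000 / (0.55·0.4000 + 0.35·0.6000) ≈ 0.5116
After a satellite scan='clouding': P(storm) = 0.55·0.5116 / (0.55·0.5116 + 0.35·0.4884) ≈ 0.6221
After a satellite scan='clouding': P(storm) = 0.55·0.6221 / (0.55·0.6221 + 0.35·0.3779) ≈ 0.7212
After a barometric reading='steady': P(storm) = 0.45·0.7212 / (0.45·0.7212 + 0.55·0.2788) ≈ 0.6791
After a barometric reading='falling': P(storm) = 0.55·0.6791 / (0.55·0.6791 + 0.45·0.3209) ≈ 0.7212
After a satellite scan='clouding': P(storm) = 0.55·0.7212 / (0.55·0.7212 + 0.35·0.2788) ≈ 0.8026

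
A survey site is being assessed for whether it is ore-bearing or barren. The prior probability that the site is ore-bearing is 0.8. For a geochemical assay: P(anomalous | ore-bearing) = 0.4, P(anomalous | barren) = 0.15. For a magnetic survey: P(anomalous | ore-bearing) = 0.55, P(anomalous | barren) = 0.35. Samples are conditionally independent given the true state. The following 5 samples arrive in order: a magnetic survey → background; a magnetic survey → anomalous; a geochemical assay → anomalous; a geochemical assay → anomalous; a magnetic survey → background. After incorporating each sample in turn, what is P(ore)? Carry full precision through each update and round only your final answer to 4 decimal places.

0.9554

After a magnetic survey='background': P(ore) = 0.45·0.8000 / (0.45·0.8000 + 0.65·0.2000) ≈ 0.7347
After a magnetic survey='anomalous': P(ore) = 0.55·0.7347 / (0.55·0.7347 + 0.35·0.2653) ≈ 0.8131
After a geochemical assay='anomalous': P(ore) = 0.4·0.8131 / (0.4·0.8131 + 0.15·0.1869) ≈ 0.9207
After a geochemical assay='anomalous': P(ore) = 0.4·0.9207 / (0.4·0.9207 + 0.15·0.0793) ≈ 0.9687
After a magnetic survey='background': P(ore) = 0.45·0.9687 / (0.45·0.9687 + 0.65·0.0313) ≈ 0.9554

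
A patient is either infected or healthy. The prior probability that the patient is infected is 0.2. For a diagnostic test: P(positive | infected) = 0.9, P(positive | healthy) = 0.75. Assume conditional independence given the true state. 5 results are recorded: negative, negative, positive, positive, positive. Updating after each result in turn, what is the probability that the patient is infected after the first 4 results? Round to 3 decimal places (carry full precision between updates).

After 'negative': P(infected) = 0.1·0.2000 / (0.1·0.2000 + 0.25·0.8000) ≈ 0.0909
After 'negative': P(infected) = 0.1·0.0909 / (0.1·0.0909 + 0.25·0.9091) ≈ 0.0385
After 'positive': P(infected) = 0.9·0.0385 / (0.9·0.0385 + 0.75·0.9615) ≈ 0.0458
After 'positive': P(infected) = 0.9·0.0458 / (0.9·0.0458 + 0.75·0.9542) ≈ 0.0545

0.054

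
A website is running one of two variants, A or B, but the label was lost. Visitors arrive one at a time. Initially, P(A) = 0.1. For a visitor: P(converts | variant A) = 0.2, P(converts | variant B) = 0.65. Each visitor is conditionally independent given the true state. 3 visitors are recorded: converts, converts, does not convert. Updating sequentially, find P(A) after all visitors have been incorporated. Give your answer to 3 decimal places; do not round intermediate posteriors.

0.023

Each posterior becomes the prior for the next update.
After 'converts': P(A) = 0.2·0.1000 / (0.2·0.1000 + 0.65·0.9000) ≈ 0.0331
After 'converts': P(A) = 0.2·0.0331 / (0.2·0.0331 + 0.65·0.9669) ≈ 0.0104
After 'does not convert': P(A) = 0.8·0.0104 / (0.8·0.0104 + 0.35·0.9896) ≈ 0.0235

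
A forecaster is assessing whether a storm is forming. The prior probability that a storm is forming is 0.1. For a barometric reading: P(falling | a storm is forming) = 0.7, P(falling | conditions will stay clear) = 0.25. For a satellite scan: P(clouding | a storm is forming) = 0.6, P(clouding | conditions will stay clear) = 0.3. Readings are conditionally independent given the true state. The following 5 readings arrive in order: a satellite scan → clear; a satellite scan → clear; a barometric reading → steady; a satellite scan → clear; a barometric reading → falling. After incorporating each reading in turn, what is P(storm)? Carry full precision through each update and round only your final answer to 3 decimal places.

After a satellite scan='clear': P(storm) = 0.4·0.1000 / (0.4·0.1000 + 0.7·0.9000) ≈ 0.0597
After a satellite scan='clear': P(storm) = 0.4·0.0597 / (0.4·0.0597 + 0.7·0.9403) ≈ 0.0350
After a barometric reading='steady': P(storm) = 0.3·0.0350 / (0.3·0.0350 + 0.75·0.9650) ≈ 0.0143
After a satellite scan='clear': P(storm) = 0.4·0.0143 / (0.4·0.0143 + 0.7·0.9857) ≈ 0.0082
After a barometric reading='falling': P(storm) = 0.7·0.0082 / (0.7·0.0082 + 0.25·0.9918) ≈ 0.0227

0.023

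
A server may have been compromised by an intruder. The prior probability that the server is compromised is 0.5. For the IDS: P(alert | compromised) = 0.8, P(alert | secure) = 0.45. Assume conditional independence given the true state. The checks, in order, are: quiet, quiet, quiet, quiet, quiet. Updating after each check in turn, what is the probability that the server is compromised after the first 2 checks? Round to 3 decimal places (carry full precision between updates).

0.117

After 'quiet': P(compromised) = 0.2·0.5000 / (0.2·0.5000 + 0.55·0.5000) ≈ 0.2667
After 'quiet': P(compromised) = 0.2·0.2667 / (0.2·0.2667 + 0.55·0.7333) ≈ 0.1168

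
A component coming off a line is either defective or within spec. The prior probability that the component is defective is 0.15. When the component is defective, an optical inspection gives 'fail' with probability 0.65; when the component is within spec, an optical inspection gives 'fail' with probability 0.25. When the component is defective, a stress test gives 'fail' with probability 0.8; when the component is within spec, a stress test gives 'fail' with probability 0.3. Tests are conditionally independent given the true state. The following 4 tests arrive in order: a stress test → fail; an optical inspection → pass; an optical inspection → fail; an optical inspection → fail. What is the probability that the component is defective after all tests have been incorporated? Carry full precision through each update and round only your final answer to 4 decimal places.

After a stress test='fail': P(defective) = 0.8·0.1500 / (0.8·0.1500 + 0.3·0.8500) ≈ 0.3200
After an optical inspection='pass': P(defective) = 0.35·0.3200 / (0.35·0.3200 + 0.75·0.6800) ≈ 0.1801
After an optical inspection='fail': P(defective) = 0.65·0.1801 / (0.65·0.1801 + 0.25·0.8199) ≈ 0.3635
After an optical inspection='fail': P(defective) = 0.65·0.3635 / (0.65·0.3635 + 0.25·0.6365) ≈ 0.5975

0.5975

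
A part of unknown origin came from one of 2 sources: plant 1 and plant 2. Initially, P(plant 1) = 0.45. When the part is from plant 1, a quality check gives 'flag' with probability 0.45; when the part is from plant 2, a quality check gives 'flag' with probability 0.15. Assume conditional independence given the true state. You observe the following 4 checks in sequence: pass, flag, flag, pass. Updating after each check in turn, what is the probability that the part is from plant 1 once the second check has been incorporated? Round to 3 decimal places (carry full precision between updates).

After 'pass': P(plant 1) = 0.55·0.4500 / (0.55·0.4500 + 0.85·0.5500) ≈ 0.3462
After 'flag': P(plant 1) = 0.45·0.3462 / (0.45·0.3462 + 0.15·0.6538) ≈ 0.6136

0.614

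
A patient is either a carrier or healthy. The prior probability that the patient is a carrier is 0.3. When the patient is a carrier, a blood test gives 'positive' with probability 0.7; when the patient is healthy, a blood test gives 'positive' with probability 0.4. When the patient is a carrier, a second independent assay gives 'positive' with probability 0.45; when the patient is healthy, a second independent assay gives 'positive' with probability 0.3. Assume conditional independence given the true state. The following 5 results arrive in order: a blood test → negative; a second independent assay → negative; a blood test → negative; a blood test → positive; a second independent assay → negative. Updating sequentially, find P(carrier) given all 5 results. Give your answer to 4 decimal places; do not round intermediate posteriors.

0.1037

Apply Bayes' rule sequentially, carrying P(carrier) forward.
After a blood test='negative': P(carrier) = 0.3·0.3000 / (0.3·0.3000 + 0.6·0.7000) ≈ 0.1765
After a second independent assay='negative': P(carrier) = 0.55·0.1765 / (0.55·0.1765 + 0.7·0.8235) ≈ 0.1441
After a blood test='negative': P(carrier) = 0.3·0.1441 / (0.3·0.1441 + 0.6·0.8559) ≈ 0.0776
After a blood test='positive': P(carrier) = 0.7·0.0776 / (0.7·0.0776 + 0.4·0.9224) ≈ 0.1284
After a second independent assay='negative': P(carrier) = 0.55·0.1284 / (0.55·0.1284 + 0.7·0.8716) ≈ 0.1037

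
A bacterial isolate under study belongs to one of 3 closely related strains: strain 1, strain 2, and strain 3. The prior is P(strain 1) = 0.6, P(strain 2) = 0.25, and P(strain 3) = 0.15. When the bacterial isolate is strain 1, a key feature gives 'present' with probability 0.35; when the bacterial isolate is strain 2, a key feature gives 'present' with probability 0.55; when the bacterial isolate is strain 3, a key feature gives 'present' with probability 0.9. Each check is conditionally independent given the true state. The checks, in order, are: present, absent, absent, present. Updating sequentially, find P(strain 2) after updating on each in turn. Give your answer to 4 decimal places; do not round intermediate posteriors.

0.3218

After 'present': normaliser = 0.35·0.6000 + 0.55·0.2500 + 0.9·0.1500; P(strain 1) ≈ 0.4352, P(strain 2) ≈ 0.2850, P(strain 3) ≈ 0.2798
After 'absent': normaliser = 0.65·0.4352 + 0.45·0.2850 + 0.1·0.2798; P(strain 1) ≈ 0.6442, P(strain 2) ≈ 0.2920, P(strain 3) ≈ 0.0637
After 'absent': normaliser = 0.65·0.6442 + 0.45·0.2920 + 0.1·0.0637; P(strain 1) ≈ 0.7524, P(strain 2) ≈ 0.2361, P(strain 3) ≈ 0.0114
After 'present': normaliser = 0.35·0.7524 + 0.55·0.2361 + 0.9·0.0114; P(strain 1) ≈ 0.6526, P(strain 2) ≈ 0.3218, P(strain 3) ≈ 0.0255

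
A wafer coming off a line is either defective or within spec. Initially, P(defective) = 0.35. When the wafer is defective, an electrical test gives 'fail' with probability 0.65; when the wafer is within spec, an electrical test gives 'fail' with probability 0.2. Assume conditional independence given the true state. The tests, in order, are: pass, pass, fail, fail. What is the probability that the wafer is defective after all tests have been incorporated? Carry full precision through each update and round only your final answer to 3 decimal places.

0.521

After 'pass': P(defective) = 0.35·0.3500 / (0.35·0.3500 + 0.8·0.6500) ≈ 0.1907
After 'pass': P(defective) = 0.35·0.1907 / (0.35·0.1907 + 0.8·0.8093) ≈ 0.0934
After 'fail': P(defective) = 0.65·0.0934 / (0.65·0.0934 + 0.2·0.9066) ≈ 0.2509
After 'fail': P(defective) = 0.65·0.2509 / (0.65·0.2509 + 0.2·0.7491) ≈ 0.5212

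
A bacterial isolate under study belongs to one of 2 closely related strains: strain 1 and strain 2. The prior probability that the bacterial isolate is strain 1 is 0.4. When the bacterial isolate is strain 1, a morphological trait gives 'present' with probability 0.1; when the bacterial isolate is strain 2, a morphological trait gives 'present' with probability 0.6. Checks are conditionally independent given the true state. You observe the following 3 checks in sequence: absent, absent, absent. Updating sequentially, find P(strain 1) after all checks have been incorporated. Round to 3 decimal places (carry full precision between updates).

0.884

After 'absent': P(strain 1) = 0.9·0.4000 / (0.9·0.4000 + 0.4·0.6000) ≈ 0.6000
After 'absent': P(strain 1) = 0.9·0.6000 / (0.9·0.6000 + 0.4·0.4000) ≈ 0.7714
After 'absent': P(strain 1) = 0.9·0.7714 / (0.9·0.7714 + 0.4·0.2286) ≈ 0.8836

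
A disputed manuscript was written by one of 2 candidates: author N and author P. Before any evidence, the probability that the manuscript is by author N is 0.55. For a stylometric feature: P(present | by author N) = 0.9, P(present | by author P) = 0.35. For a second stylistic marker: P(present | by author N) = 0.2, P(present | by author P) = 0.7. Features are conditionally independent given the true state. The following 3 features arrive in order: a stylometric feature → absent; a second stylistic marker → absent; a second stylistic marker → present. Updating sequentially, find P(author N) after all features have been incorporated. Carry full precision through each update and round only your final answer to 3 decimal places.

0.125

Apply Bayes' rule sequentially, carrying P(author N) forward.
After a stylometric feature='absent': P(author N) = 0.1·0.5500 / (0.1·0.5500 + 0.65·0.4500) ≈ 0.1583
After a second stylistic marker='absent': P(author N) = 0.8·0.1583 / (0.8·0.1583 + 0.3·0.8417) ≈ 0.3340
After a second stylistic marker='present': P(author N) = 0.2·0.3340 / (0.2·0.3340 + 0.7·0.6660) ≈ 0.1253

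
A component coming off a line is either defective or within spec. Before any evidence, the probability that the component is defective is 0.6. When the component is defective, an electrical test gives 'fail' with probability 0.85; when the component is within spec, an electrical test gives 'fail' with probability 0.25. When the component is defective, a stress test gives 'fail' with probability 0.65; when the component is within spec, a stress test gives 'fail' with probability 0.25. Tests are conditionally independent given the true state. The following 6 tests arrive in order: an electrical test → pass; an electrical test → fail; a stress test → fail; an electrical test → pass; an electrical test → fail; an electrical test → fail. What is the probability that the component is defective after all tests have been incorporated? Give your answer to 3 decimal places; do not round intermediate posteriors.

0.860

After an electrical test='pass': P(defective) = 0.15·0.6000 / (0.15·0.6000 + 0.75·0.4000) ≈ 0.2308
After an electrical test='fail': P(defective) = 0.85·0.2308 / (0.85·0.2308 + 0.25·0.7692) ≈ 0.5050
After a stress test='fail': P(defective) = 0.65·0.5050 / (0.65·0.5050 + 0.25·0.4950) ≈ 0.7262
After an electrical test='pass': P(defective) = 0.15·0.7262 / (0.15·0.7262 + 0.75·0.2738) ≈ 0.3466
After an electrical test='fail': P(defective) = 0.85·0.3466 / (0.85·0.3466 + 0.25·0.6534) ≈ 0.6433
After an electrical test='fail': P(defective) = 0.85·0.6433 / (0.85·0.6433 + 0.25·0.3567) ≈ 0.8598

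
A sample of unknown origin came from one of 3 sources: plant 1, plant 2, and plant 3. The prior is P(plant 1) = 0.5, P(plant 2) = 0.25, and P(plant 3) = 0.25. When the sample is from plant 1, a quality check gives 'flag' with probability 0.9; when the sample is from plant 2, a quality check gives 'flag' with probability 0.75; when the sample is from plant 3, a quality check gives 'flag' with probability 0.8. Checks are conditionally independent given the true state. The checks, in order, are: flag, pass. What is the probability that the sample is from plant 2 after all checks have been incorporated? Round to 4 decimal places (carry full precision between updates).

After 'flag': normaliser = 0.9·0.5000 + 0.75·0.2500 + 0.8·0.2500; P(plant 1) ≈ 0.5373, P(plant 2) ≈ 0.2239, P(plant 3) ≈ 0.2388
After 'pass': normaliser = 0.1·0.5373 + 0.25·0.2239 + 0.2·0.2388; P(plant 1) ≈ 0.3412, P(plant 2) ≈ 0.3555, P(plant 3) ≈ 0.3033

0.3555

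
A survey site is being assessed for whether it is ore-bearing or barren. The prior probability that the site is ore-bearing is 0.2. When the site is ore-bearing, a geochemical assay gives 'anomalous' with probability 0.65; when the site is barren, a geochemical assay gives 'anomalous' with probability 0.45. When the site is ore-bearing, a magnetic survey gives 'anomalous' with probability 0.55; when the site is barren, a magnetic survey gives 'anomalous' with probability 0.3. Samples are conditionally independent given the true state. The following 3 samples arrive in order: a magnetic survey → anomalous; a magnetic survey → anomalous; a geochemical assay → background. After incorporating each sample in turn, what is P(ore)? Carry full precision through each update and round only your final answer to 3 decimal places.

0.348

After a magnetic survey='anomalous': P(ore) = 0.55·0.2000 / (0.55·0.2000 + 0.3·0.8000) ≈ 0.3143
After a magnetic survey='anomalous': P(ore) = 0.55·0.3143 / (0.55·0.3143 + 0.3·0.6857) ≈ 0.4566
After a geochemical assay='background': P(ore) = 0.35·0.4566 / (0.35·0.4566 + 0.55·0.5434) ≈ 0.3484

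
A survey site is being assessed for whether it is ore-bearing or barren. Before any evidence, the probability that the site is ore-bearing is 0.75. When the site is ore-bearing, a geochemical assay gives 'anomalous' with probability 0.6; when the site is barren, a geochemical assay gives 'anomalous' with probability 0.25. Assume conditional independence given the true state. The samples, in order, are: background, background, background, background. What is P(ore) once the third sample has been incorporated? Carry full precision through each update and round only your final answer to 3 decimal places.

After 'background': P(ore) = 0.4·0.7500 / (0.4·0.7500 + 0.75·0.2500) ≈ 0.6154
After 'background': P(ore) = 0.4·0.6154 / (0.4·0.6154 + 0.75·0.3846) ≈ 0.4604
After 'background': P(ore) = 0.4·0.4604 / (0.4·0.4604 + 0.75·0.5396) ≈ 0.3128

0.313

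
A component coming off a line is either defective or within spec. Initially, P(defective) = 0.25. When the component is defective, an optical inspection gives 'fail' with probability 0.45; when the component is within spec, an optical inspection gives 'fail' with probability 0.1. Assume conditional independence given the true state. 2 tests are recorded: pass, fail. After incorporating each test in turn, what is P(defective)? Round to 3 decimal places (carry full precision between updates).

0.478

After 'pass': P(defective) = 0.55·0.2500 / (0.55·0.2500 + 0.9·0.7500) ≈ 0.1692
After 'fail': P(defective) = 0.45·0.1692 / (0.45·0.1692 + 0.1·0.8308) ≈ 0.4783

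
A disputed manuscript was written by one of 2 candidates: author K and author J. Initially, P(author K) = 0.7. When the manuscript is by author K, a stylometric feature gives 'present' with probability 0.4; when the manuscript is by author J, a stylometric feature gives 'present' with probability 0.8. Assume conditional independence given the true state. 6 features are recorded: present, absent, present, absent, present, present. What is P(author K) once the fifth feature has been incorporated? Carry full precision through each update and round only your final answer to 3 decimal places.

0.724

Each posterior becomes the prior for the next update.
After 'present': P(author K) = 0.4·0.7000 / (0.4·0.7000 + 0.8·0.3000) ≈ 0.5385
After 'absent': P(author K) = 0.6·0.5385 / (0.6·0.5385 + 0.2·0.4615) ≈ 0.7778
After 'present': P(author K) = 0.4·0.7778 / (0.4·0.7778 + 0.8·0.2222) ≈ 0.6364
After 'absent': P(author K) = 0.6·0.6364 / (0.6·0.6364 + 0.2·0.3636) ≈ 0.8400
After 'present': P(author K) = 0.4·0.8400 / (0.4·0.8400 + 0.8·0.1600) ≈ 0.7241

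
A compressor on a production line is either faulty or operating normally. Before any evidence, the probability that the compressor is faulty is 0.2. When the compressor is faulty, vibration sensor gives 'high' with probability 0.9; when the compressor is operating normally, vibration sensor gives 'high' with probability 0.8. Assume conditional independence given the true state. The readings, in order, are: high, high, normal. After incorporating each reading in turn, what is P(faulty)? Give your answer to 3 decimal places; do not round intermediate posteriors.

After 'high': P(faulty) = 0.9·0.2000 / (0.9·0.2000 + 0.8·0.8000) ≈ 0.2195
After 'high': P(faulty) = 0.9·0.2195 / (0.9·0.2195 + 0.8·0.7805) ≈ 0.2404
After 'normal': P(faulty) = 0.1·0.2404 / (0.1·0.2404 + 0.2·0.7596) ≈ 0.1366

0.137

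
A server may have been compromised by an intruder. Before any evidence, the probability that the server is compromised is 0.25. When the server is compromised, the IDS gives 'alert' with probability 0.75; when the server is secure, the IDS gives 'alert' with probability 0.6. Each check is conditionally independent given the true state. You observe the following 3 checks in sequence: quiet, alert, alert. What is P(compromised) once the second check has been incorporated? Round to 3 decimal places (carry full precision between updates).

After 'quiet': P(compromised) = 0.25·0.2500 / (0.25·0.2500 + 0.4·0.7500) ≈ 0.1724
After 'alert': P(compromised) = 0.75·0.1724 / (0.75·0.1724 + 0.6·0.8276) ≈ 0.2066

0.207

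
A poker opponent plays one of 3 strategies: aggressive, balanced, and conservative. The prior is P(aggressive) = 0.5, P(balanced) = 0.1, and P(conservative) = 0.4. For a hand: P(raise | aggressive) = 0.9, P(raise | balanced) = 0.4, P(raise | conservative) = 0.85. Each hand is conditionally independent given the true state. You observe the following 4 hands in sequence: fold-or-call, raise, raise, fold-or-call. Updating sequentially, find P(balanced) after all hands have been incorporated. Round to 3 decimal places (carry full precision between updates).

After 'fold-or-call': normaliser = 0.1·0.5000 + 0.6·0.1000 + 0.15·0.4000; P(aggressive) ≈ 0.2941, P(balanced) ≈ 0.3529, P(conservative) ≈ 0.3529
After 'raise': normaliser = 0.9·0.2941 + 0.4·0.3529 + 0.85·0.3529; P(aggressive) ≈ 0.3750, P(balanced) ≈ 0.2000, P(conservative) ≈ 0.4250
After 'raise': normaliser = 0.9·0.3750 + 0.4·0.2000 + 0.85·0.4250; P(aggressive) ≈ 0.4334, P(balanced) ≈ 0.1027, P(conservative) ≈ 0.4639
After 'fold-or-call': normaliser = 0.1·0.4334 + 0.6·0.1027 + 0.15·0.4639; P(aggressive) ≈ 0.2483, P(balanced) ≈ 0.3531, P(conservative) ≈ 0.3986

0.353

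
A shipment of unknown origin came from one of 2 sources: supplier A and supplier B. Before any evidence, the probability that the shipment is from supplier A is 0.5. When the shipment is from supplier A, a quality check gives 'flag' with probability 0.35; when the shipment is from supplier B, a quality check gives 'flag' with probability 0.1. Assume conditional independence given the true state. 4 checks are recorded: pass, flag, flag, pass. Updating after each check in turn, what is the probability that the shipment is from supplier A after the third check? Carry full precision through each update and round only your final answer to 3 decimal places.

After 'pass': P(supplier A) = 0.65·0.5000 / (0.65·0.5000 + 0.9·0.5000) ≈ 0.4194
After 'flag': P(supplier A) = 0.35·0.4194 / (0.35·0.4194 + 0.1·0.5806) ≈ 0.7165
After 'flag': P(supplier A) = 0.35·0.7165 / (0.35·0.7165 + 0.1·0.2835) ≈ 0.8984

0.898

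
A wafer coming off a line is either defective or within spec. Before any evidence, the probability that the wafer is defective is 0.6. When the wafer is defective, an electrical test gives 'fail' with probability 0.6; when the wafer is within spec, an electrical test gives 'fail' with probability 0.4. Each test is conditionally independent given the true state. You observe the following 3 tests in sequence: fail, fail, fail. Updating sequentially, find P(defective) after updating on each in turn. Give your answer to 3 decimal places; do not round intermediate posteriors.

0.835

After 'fail': P(defective) = 0.6·0.6000 / (0.6·0.6000 + 0.4·0.4000) ≈ 0.6923
After 'fail': P(defective) = 0.6·0.6923 / (0.6·0.6923 + 0.4·0.3077) ≈ 0.7714
After 'fail': P(defective) = 0.6·0.7714 / (0.6·0.7714 + 0.4·0.2286) ≈ 0.8351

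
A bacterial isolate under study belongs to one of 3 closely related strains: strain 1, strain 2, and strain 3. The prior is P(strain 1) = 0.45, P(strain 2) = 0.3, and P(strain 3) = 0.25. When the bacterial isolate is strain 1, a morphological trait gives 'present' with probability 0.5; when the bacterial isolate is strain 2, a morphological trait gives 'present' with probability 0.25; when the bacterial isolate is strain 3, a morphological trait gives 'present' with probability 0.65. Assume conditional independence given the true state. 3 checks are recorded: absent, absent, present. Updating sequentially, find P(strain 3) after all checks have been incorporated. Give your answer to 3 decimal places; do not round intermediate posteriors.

After 'absent': normaliser = 0.5·0.4500 + 0.75·0.3000 + 0.35·0.2500; P(strain 1) ≈ 0.4186, P(strain 2) ≈ 0.4186, P(strain 3) ≈ 0.1628
After 'absent': normaliser = 0.5·0.4186 + 0.75·0.4186 + 0.35·0.1628; P(strain 1) ≈ 0.3607, P(strain 2) ≈ 0.5411, P(strain 3) ≈ 0.0982
After 'present': normaliser = 0.5·0.3607 + 0.25·0.5411 + 0.65·0.0982; P(strain 1) ≈ 0.4753, P(strain 2) ≈ 0.3565, P(strain 3) ≈ 0.1682

0.168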